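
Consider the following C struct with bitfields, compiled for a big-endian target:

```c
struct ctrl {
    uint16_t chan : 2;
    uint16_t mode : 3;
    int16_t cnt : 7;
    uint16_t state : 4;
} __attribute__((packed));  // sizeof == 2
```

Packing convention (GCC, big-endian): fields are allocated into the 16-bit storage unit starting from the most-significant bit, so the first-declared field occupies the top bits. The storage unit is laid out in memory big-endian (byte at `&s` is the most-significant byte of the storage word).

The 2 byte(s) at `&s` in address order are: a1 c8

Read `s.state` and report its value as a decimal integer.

[0]=0xa1 [1]=0xc8 (big-endian) → word 0xa1c8
chan [14+:2] = (word>>14) & 0x3 = 2
mode [11+:3] = (word>>11) & 0x7 = 4
cnt [4+:7] = (word>>4) & 0x7f = 28
state [0+:4] = (word>>0) & 0xf = 8  ←

8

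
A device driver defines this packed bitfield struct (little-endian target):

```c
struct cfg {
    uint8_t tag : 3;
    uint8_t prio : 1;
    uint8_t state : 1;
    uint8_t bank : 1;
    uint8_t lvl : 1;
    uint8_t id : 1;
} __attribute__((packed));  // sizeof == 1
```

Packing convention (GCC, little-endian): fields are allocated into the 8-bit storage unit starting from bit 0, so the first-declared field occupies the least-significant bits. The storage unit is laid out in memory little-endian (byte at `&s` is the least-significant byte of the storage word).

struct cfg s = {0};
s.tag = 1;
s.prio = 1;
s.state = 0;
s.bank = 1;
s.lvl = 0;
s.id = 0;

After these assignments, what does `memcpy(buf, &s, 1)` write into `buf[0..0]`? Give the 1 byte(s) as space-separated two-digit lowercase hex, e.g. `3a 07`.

29

tag (3b) val=1 bits=0x1 at bit 0: 0x01
prio (1b) val=1 bits=0x1 at bit 3: 0x09
state (1b) val=0 bits=0x0 at bit 4: 0x09
bank (1b) val=1 bits=0x1 at bit 5: 0x29
lvl (1b) val=0 bits=0x0 at bit 6: 0x29
id (1b) val=0 bits=0x0 at bit 7: 0x29
word = 0x29 → little-endian bytes:
  [0]=0x29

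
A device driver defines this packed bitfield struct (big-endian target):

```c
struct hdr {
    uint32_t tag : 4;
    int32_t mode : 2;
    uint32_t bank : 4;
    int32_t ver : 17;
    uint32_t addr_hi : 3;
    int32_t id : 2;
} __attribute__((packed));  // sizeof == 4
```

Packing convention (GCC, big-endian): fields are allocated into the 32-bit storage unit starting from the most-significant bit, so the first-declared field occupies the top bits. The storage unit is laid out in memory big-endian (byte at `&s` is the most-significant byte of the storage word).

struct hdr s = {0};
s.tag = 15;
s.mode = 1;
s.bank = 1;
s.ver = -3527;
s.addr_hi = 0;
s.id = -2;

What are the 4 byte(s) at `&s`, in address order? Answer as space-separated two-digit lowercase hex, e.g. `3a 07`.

tag:4 = 15 → 0xf << 28 → word 0xf0000000
mode:2 = 1 → 0x1 << 26 → word 0xf4000000
bank:4 = 1 → 0x1 << 22 → word 0xf4400000
ver:17 = -3527 → 0x1f239 << 5 → word 0xf47e4720
addr_hi:3 = 0 → 0x0 << 2 → word 0xf47e4720
id:2 = -2 → 0x2 << 0 → word 0xf47e4722
word = 0xf47e4722 → big-endian bytes:
  [0]=0xf4  [1]=0x7e  [2]=0x47  [3]=0x22

f4 7e 47 22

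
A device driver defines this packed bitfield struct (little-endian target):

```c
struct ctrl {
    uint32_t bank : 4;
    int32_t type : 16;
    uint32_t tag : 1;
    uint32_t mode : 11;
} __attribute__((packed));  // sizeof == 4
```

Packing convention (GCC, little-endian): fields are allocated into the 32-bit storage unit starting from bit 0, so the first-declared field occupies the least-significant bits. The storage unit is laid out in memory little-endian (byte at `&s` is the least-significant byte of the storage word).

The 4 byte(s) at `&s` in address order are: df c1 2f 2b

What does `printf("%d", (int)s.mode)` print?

345

[0]=0xdf [1]=0xc1 [2]=0x2f [3]=0x2b (little-endian) → word 0x2b2fc1df
bank:4 @ bit 0 → (0x2b2fc1df>>0)&0xf = 0xf
type:16 @ bit 4 → (0x2b2fc1df>>4)&0xffff = 0xfc1d
tag:1 @ bit 20 → (0x2b2fc1df>>20)&0x1 = 0x0
mode:11 @ bit 21 → (0x2b2fc1df>>21)&0x7ff = 0x159  ←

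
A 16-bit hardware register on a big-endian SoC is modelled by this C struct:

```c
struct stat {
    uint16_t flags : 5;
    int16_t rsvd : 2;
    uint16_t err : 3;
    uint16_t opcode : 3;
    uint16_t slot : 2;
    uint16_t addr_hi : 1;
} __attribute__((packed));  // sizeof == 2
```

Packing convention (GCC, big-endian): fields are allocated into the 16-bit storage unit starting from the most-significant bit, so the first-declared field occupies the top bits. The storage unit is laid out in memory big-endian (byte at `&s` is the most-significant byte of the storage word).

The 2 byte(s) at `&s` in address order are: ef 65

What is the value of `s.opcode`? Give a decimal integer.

[0]=0xef [1]=0x65 (big-endian) → word 0xef65
flags:5 @ bit 11 → (0xef65>>11)&0x1f = 0x1d
rsvd:2 @ bit 9 → (0xef65>>9)&0x3 = 0x3
err:3 @ bit 6 → (0xef65>>6)&0x7 = 0x5
opcode:3 @ bit 3 → (0xef65>>3)&0x7 = 0x4  ←
slot:2 @ bit 1 → (0xef65>>1)&0x3 = 0x2
addr_hi:1 @ bit 0 → (0xef65>>0)&0x1 = 0x1

4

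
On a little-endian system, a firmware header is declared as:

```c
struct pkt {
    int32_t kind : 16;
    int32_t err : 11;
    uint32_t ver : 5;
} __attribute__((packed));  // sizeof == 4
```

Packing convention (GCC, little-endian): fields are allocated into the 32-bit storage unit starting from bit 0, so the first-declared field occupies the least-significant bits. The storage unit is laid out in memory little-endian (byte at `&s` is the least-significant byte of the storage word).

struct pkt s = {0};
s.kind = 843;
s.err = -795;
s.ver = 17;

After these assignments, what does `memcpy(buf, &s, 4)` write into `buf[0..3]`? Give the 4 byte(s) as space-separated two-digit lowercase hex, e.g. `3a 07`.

4b 03 e5 8c

[0+:16] kind=843 & 0xffff = 0x34b; word=0x0000034b
[16+:11] err=-795 & 0x7ff = 0x4e5; word=0x04e5034b
[27+:5] ver=17 & 0x1f = 0x11; word=0x8ce5034b
word = 0x8ce5034b → little-endian bytes:
  [0]=0x4b  [1]=0x03  [2]=0xe5  [3]=0x8c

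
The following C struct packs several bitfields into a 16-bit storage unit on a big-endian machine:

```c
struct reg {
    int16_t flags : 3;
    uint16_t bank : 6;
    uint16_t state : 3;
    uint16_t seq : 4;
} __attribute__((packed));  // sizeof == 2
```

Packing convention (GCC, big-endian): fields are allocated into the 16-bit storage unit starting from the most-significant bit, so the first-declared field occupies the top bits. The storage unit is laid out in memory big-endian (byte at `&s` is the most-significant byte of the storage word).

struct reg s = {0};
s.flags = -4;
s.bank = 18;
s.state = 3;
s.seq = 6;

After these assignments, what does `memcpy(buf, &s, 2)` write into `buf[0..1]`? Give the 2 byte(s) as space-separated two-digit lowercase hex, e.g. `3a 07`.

89 36

flags (3b) val=-4 bits=0x4 at bit 13: 0x8000
bank (6b) val=18 bits=0x12 at bit 7: 0x8900
state (3b) val=3 bits=0x3 at bit 4: 0x8930
seq (4b) val=6 bits=0x6 at bit 0: 0x8936
word = 0x8936 → big-endian bytes:
  [0]=0x89  [1]=0x36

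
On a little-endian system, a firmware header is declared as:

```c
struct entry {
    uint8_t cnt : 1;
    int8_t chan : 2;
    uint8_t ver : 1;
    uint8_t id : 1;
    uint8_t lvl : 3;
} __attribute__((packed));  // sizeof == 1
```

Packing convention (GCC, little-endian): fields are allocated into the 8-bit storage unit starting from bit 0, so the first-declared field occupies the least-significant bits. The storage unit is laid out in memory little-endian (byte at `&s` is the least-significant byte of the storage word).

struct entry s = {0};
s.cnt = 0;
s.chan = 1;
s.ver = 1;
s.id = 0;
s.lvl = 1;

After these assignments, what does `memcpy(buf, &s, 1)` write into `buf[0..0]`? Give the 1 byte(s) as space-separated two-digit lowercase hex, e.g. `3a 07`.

cnt (1b) val=0 bits=0x0 at bit 0: 0x00
chan (2b) val=1 bits=0x1 at bit 1: 0x02
ver (1b) val=1 bits=0x1 at bit 3: 0x0a
id (1b) val=0 bits=0x0 at bit 4: 0x0a
lvl (3b) val=1 bits=0x1 at bit 5: 0x2a
word = 0x2a → little-endian bytes:
  [0]=0x2a

2a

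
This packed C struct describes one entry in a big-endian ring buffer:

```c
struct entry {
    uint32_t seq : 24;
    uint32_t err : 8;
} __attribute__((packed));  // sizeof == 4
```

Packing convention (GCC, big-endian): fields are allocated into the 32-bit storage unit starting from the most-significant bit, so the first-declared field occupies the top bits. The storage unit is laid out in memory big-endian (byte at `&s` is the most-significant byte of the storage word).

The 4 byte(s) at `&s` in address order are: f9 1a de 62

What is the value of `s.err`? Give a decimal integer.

[0]=0xf9 [1]=0x1a [2]=0xde [3]=0x62 (big-endian) → word 0xf91ade62
seq [8+:24] = (word>>8) & 0xffffff = 16325342
err [0+:8] = (word>>0) & 0xff = 98  ←

98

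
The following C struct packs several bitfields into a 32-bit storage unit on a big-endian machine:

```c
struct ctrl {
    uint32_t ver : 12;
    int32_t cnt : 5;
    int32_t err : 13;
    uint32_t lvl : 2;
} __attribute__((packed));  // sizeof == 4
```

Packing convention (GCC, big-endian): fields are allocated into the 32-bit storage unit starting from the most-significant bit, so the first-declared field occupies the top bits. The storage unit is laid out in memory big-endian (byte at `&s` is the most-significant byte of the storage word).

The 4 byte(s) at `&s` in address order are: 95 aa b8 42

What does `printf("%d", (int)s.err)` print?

3600

[0]=0x95 [1]=0xaa [2]=0xb8 [3]=0x42 (big-endian) → word 0x95aab842
ver [20+:12] = (word>>20) & 0xfff = 2394
cnt [15+:5] = (word>>15) & 0x1f = 21
err [2+:13] = (word>>2) & 0x1fff = 3600  ←
lvl [0+:2] = (word>>0) & 0x3 = 2
err signed 13b, MSB=0: value = 3600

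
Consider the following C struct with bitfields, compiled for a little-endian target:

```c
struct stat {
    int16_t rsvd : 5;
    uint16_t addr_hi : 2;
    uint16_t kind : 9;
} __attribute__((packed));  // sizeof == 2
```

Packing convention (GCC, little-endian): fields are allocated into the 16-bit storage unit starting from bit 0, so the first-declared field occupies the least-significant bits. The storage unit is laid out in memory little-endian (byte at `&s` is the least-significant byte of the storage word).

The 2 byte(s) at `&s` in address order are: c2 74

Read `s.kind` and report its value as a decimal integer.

[0]=0xc2 [1]=0x74 (little-endian) → word 0x74c2
rsvd [0+:5] = (word>>0) & 0x1f = 2
addr_hi [5+:2] = (word>>5) & 0x3 = 2
kind [7+:9] = (word>>7) & 0x1ff = 233  ←

233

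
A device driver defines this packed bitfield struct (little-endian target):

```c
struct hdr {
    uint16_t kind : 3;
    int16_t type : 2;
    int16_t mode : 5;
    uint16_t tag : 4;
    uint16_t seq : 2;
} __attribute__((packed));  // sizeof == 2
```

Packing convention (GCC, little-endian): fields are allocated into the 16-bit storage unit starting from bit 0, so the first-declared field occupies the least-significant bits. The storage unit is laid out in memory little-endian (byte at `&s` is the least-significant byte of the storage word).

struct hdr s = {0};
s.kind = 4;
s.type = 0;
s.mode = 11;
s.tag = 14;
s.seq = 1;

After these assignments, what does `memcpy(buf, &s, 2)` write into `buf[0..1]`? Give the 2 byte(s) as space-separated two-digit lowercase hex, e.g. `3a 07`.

[0+:3] kind=4 & 0x7 = 0x4; word=0x0004
[3+:2] type=0 & 0x3 = 0x0; word=0x0004
[5+:5] mode=11 & 0x1f = 0xb; word=0x0164
[10+:4] tag=14 & 0xf = 0xe; word=0x3964
[14+:2] seq=1 & 0x3 = 0x1; word=0x7964
word = 0x7964 → little-endian bytes:
  [0]=0x64  [1]=0x79

64 79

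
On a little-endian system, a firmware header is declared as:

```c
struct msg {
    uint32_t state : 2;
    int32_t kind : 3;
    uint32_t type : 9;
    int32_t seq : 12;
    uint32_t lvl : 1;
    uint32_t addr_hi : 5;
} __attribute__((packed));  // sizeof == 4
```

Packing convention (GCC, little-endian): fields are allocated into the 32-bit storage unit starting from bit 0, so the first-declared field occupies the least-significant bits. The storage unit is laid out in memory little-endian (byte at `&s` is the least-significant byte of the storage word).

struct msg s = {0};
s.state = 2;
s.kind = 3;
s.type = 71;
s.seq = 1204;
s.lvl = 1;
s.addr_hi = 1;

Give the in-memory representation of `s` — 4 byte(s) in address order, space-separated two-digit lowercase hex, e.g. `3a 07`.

state (2b) val=2 bits=0x2 at bit 0: 0x00000002
kind (3b) val=3 bits=0x3 at bit 2: 0x0000000e
type (9b) val=71 bits=0x47 at bit 5: 0x000008ee
seq (12b) val=1204 bits=0x4b4 at bit 14: 0x012d08ee
lvl (1b) val=1 bits=0x1 at bit 26: 0x052d08ee
addr_hi (5b) val=1 bits=0x1 at bit 27: 0x0d2d08ee
word = 0x0d2d08ee → little-endian bytes:
  [0]=0xee  [1]=0x08  [2]=0x2d  [3]=0x0d

ee 08 2d 0d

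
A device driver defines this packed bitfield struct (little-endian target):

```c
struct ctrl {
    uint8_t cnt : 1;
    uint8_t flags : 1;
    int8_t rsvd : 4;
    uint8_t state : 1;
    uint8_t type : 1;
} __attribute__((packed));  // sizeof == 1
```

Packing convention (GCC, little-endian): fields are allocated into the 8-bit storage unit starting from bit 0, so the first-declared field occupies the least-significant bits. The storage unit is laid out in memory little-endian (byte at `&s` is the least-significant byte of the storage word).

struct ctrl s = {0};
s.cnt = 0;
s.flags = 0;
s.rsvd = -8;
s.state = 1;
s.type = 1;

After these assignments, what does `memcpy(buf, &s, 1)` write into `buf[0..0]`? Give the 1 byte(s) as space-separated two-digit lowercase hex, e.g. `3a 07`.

[0+:1] cnt=0 & 0x1 = 0x0; word=0x00
[1+:1] flags=0 & 0x1 = 0x0; word=0x00
[2+:4] rsvd=-8 & 0xf = 0x8; word=0x20
[6+:1] state=1 & 0x1 = 0x1; word=0x60
[7+:1] type=1 & 0x1 = 0x1; word=0xe0
word = 0xe0 → little-endian bytes:
  [0]=0xe0

e0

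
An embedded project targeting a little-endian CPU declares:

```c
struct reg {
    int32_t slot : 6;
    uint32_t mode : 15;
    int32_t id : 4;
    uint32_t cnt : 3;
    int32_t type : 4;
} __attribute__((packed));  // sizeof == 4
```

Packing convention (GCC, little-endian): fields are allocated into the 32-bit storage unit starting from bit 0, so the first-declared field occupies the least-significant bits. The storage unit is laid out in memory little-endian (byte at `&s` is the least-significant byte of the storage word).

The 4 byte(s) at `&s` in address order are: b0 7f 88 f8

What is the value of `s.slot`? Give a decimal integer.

[0]=0xb0 [1]=0x7f [2]=0x88 [3]=0xf8 (little-endian) → word 0xf8887fb0
slot [0+:6] = (word>>0) & 0x3f = 48  ←
mode [6+:15] = (word>>6) & 0x7fff = 8702
id [21+:4] = (word>>21) & 0xf = 4
cnt [25+:3] = (word>>25) & 0x7 = 4
type [28+:4] = (word>>28) & 0xf = 15
slot signed 6b, MSB=1: 48 - 64 = -16

-16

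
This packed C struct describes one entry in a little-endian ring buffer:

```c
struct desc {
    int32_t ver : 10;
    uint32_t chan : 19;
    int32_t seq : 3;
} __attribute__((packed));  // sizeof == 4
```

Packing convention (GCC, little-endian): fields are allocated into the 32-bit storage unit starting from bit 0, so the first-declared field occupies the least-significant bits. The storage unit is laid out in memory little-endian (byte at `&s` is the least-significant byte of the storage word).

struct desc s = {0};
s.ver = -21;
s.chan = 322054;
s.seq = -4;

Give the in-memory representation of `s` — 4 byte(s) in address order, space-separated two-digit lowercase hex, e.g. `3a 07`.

[0+:10] ver=-21 & 0x3ff = 0x3eb; word=0x000003eb
[10+:19] chan=322054 & 0x7ffff = 0x4ea06; word=0x13a81beb
[29+:3] seq=-4 & 0x7 = 0x4; word=0x93a81beb
word = 0x93a81beb → little-endian bytes:
  [0]=0xeb  [1]=0x1b  [2]=0xa8  [3]=0x93

eb 1b a8 93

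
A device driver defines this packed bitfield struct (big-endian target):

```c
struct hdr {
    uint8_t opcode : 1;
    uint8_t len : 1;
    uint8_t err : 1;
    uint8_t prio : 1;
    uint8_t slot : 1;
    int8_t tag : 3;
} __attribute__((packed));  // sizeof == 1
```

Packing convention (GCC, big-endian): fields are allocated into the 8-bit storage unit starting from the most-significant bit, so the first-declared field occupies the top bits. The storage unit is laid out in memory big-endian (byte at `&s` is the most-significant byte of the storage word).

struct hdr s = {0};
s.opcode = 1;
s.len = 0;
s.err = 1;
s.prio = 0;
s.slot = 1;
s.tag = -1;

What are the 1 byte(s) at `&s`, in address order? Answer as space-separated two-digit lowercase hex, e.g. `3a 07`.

af

opcode:1 = 1 → 0x1 << 7 → word 0x80
len:1 = 0 → 0x0 << 6 → word 0x80
err:1 = 1 → 0x1 << 5 → word 0xa0
prio:1 = 0 → 0x0 << 4 → word 0xa0
slot:1 = 1 → 0x1 << 3 → word 0xa8
tag:3 = -1 → 0x7 << 0 → word 0xaf
word = 0xaf → big-endian bytes:
  [0]=0xaf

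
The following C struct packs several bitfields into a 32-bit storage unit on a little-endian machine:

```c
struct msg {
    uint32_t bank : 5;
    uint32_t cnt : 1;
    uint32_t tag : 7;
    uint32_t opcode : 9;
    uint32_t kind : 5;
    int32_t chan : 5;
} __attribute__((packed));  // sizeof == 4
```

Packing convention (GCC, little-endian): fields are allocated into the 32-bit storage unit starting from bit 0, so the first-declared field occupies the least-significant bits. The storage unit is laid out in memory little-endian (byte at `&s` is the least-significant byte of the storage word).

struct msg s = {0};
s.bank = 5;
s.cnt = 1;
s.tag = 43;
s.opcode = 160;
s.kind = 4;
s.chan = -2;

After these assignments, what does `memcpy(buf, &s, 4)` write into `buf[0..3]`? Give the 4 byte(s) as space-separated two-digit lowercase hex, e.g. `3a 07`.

bank (5b) val=5 bits=0x5 at bit 0: 0x00000005
cnt (1b) val=1 bits=0x1 at bit 5: 0x00000025
tag (7b) val=43 bits=0x2b at bit 6: 0x00000ae5
opcode (9b) val=160 bits=0xa0 at bit 13: 0x00140ae5
kind (5b) val=4 bits=0x4 at bit 22: 0x01140ae5
chan (5b) val=-2 bits=0x1e at bit 27: 0xf1140ae5
word = 0xf1140ae5 → little-endian bytes:
  [0]=0xe5  [1]=0x0a  [2]=0x14  [3]=0xf1

e5 0a 14 f1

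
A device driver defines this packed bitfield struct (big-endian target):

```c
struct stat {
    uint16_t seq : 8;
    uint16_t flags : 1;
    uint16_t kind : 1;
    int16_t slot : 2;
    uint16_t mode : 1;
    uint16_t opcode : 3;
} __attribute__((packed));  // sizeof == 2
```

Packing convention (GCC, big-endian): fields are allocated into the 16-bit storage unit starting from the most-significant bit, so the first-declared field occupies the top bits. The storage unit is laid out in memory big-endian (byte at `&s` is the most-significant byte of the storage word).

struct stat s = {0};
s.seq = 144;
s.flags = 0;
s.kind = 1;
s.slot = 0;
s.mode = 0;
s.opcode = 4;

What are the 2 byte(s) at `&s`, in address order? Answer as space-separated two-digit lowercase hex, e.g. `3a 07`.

[8+:8] seq=144 & 0xff = 0x90; word=0x9000
[7+:1] flags=0 & 0x1 = 0x0; word=0x9000
[6+:1] kind=1 & 0x1 = 0x1; word=0x9040
[4+:2] slot=0 & 0x3 = 0x0; word=0x9040
[3+:1] mode=0 & 0x1 = 0x0; word=0x9040
[0+:3] opcode=4 & 0x7 = 0x4; word=0x9044
word = 0x9044 → big-endian bytes:
  [0]=0x90  [1]=0x44

90 44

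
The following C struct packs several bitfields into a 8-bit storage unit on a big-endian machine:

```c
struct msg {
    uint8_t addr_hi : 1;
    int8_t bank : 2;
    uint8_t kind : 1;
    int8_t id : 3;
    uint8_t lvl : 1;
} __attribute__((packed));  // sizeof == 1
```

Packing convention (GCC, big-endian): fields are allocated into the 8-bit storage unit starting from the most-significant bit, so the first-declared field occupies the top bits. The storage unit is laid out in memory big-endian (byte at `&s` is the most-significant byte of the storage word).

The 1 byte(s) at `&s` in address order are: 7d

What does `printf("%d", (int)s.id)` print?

-2

[0]=0x7d (big-endian) → word 0x7d
addr_hi [7+:1] = (word>>7) & 0x1 = 0
bank [5+:2] = (word>>5) & 0x3 = 3
kind [4+:1] = (word>>4) & 0x1 = 1
id [1+:3] = (word>>1) & 0x7 = 6  ←
lvl [0+:1] = (word>>0) & 0x1 = 1
id signed 3b, MSB=1: 6 - 8 = -2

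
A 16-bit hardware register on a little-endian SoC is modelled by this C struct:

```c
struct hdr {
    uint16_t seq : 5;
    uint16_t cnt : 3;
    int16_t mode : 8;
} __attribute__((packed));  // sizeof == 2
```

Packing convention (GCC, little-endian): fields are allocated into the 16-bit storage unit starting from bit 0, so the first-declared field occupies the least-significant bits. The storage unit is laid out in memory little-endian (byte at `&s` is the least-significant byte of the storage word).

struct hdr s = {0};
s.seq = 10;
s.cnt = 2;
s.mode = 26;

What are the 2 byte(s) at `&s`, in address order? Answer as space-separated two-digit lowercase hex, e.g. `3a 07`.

4a 1a

[0+:5] seq=10 & 0x1f = 0xa; word=0x000a
[5+:3] cnt=2 & 0x7 = 0x2; word=0x004a
[8+:8] mode=26 & 0xff = 0x1a; word=0x1a4a
word = 0x1a4a → little-endian bytes:
  [0]=0x4a  [1]=0x1a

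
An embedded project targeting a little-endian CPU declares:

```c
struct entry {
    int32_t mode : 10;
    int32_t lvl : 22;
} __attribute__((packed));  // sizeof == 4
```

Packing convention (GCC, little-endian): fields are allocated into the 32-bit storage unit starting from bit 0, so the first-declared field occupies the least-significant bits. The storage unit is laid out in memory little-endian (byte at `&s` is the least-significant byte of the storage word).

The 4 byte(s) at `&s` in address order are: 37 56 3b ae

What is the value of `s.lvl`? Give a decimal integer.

-1339691

[0]=0x37 [1]=0x56 [2]=0x3b [3]=0xae (little-endian) → word 0xae3b5637
mode [0+:10] = (word>>0) & 0x3ff = 567
lvl [10+:22] = (word>>10) & 0x3fffff = 2854613  ←
lvl signed 22b, MSB=1: 2854613 - 4194304 = -1339691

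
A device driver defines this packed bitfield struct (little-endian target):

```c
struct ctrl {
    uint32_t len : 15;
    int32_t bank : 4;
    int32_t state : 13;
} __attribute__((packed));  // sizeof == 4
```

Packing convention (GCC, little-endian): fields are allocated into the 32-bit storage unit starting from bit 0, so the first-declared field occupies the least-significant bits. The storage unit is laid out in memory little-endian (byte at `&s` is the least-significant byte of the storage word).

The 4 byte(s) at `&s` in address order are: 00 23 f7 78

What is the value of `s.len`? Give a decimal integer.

8960

[0]=0x00 [1]=0x23 [2]=0xf7 [3]=0x78 (little-endian) → word 0x78f72300
len:15 @ bit 0 → (0x78f72300>>0)&0x7fff = 0x2300  ←
bank:4 @ bit 15 → (0x78f72300>>15)&0xf = 0xe
state:13 @ bit 19 → (0x78f72300>>19)&0x1fff = 0xf1e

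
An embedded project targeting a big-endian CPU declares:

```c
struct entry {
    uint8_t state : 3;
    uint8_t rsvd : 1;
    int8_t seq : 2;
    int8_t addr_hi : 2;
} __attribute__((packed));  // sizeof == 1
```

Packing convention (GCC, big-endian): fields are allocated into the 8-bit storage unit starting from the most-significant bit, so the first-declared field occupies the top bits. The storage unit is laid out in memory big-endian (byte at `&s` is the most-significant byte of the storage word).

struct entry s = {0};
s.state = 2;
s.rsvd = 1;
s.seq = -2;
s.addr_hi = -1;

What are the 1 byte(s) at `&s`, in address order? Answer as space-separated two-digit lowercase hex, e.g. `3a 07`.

5b

state:3 = 2 → 0x2 << 5 → word 0x40
rsvd:1 = 1 → 0x1 << 4 → word 0x50
seq:2 = -2 → 0x2 << 2 → word 0x58
addr_hi:2 = -1 → 0x3 << 0 → word 0x5b
word = 0x5b → big-endian bytes:
  [0]=0x5b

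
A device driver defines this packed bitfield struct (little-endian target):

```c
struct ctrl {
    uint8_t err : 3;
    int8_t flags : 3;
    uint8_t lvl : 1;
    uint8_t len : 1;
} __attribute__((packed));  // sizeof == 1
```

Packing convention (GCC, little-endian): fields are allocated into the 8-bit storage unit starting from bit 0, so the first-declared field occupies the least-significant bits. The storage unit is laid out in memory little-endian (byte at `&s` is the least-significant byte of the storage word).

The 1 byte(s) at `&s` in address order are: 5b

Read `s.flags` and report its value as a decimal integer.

3

[0]=0x5b (little-endian) → word 0x5b
err:3 @ bit 0 → (0x5b>>0)&0x7 = 0x3
flags:3 @ bit 3 → (0x5b>>3)&0x7 = 0x3  ←
lvl:1 @ bit 6 → (0x5b>>6)&0x1 = 0x1
len:1 @ bit 7 → (0x5b>>7)&0x1 = 0x0
flags signed 3b, MSB=0: value = 3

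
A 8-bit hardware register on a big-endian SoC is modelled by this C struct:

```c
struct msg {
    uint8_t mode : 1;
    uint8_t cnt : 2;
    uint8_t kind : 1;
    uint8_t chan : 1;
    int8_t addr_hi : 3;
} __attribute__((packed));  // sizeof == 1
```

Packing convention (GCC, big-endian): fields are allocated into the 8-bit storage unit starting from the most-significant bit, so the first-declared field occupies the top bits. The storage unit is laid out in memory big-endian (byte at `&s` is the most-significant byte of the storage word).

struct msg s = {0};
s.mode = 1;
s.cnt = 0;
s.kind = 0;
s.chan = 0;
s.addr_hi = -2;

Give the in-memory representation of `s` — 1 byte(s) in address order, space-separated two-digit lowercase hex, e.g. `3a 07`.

86

[7+:1] mode=1 & 0x1 = 0x1; word=0x80
[5+:2] cnt=0 & 0x3 = 0x0; word=0x80
[4+:1] kind=0 & 0x1 = 0x0; word=0x80
[3+:1] chan=0 & 0x1 = 0x0; word=0x80
[0+:3] addr_hi=-2 & 0x7 = 0x6; word=0x86
word = 0x86 → big-endian bytes:
  [0]=0x86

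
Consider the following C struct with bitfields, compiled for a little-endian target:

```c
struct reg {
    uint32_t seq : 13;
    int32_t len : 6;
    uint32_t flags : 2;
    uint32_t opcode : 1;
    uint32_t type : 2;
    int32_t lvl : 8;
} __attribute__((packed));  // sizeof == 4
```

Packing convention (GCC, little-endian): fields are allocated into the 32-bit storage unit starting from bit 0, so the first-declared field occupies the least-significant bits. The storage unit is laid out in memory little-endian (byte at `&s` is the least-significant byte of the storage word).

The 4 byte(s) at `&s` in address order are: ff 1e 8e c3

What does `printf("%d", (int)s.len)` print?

[0]=0xff [1]=0x1e [2]=0x8e [3]=0xc3 (little-endian) → word 0xc38e1eff
seq:13 @ bit 0 → (0xc38e1eff>>0)&0x1fff = 0x1eff
len:6 @ bit 13 → (0xc38e1eff>>13)&0x3f = 0x30  ←
flags:2 @ bit 19 → (0xc38e1eff>>19)&0x3 = 0x1
opcode:1 @ bit 21 → (0xc38e1eff>>21)&0x1 = 0x0
type:2 @ bit 22 → (0xc38e1eff>>22)&0x3 = 0x2
lvl:8 @ bit 24 → (0xc38e1eff>>24)&0xff = 0xc3
len signed 6b, MSB=1: 48 - 64 = -16

-16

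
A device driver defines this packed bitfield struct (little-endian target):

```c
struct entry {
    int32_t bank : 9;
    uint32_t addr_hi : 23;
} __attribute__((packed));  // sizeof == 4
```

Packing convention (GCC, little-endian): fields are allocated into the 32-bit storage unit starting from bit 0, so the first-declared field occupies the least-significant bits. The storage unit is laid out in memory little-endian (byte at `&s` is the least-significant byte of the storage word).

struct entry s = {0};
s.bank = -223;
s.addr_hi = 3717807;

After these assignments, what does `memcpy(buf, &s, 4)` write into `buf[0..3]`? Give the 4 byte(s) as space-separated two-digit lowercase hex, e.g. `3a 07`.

bank:9 = -223 → 0x121 << 0 → word 0x00000121
addr_hi:23 = 3717807 → 0x38baaf << 9 → word 0x71755f21
word = 0x71755f21 → little-endian bytes:
  [0]=0x21  [1]=0x5f  [2]=0x75  [3]=0x71

21 5f 75 71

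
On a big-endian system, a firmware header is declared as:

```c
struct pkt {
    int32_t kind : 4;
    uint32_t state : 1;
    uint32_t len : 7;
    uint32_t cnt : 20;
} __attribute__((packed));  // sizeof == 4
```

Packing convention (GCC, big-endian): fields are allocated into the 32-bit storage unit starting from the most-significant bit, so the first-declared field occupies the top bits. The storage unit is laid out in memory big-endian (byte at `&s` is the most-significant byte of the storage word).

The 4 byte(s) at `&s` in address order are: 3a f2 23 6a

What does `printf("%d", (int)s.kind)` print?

3

[0]=0x3a [1]=0xf2 [2]=0x23 [3]=0x6a (big-endian) → word 0x3af2236a
kind [28+:4] = (word>>28) & 0xf = 3  ←
state [27+:1] = (word>>27) & 0x1 = 1
len [20+:7] = (word>>20) & 0x7f = 47
cnt [0+:20] = (word>>0) & 0xfffff = 140138
kind signed 4b, MSB=0: value = 3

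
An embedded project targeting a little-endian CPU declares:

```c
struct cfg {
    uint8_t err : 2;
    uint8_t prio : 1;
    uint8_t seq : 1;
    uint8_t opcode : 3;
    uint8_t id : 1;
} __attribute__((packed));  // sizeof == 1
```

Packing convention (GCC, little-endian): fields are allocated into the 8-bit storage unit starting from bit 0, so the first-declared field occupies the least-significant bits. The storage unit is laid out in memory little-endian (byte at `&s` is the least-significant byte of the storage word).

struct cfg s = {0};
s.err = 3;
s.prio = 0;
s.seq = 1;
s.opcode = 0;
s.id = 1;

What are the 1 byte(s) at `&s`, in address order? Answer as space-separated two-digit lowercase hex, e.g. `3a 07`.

8b

[0+:2] err=3 & 0x3 = 0x3; word=0x03
[2+:1] prio=0 & 0x1 = 0x0; word=0x03
[3+:1] seq=1 & 0x1 = 0x1; word=0x0b
[4+:3] opcode=0 & 0x7 = 0x0; word=0x0b
[7+:1] id=1 & 0x1 = 0x1; word=0x8b
word = 0x8b → little-endian bytes:
  [0]=0x8b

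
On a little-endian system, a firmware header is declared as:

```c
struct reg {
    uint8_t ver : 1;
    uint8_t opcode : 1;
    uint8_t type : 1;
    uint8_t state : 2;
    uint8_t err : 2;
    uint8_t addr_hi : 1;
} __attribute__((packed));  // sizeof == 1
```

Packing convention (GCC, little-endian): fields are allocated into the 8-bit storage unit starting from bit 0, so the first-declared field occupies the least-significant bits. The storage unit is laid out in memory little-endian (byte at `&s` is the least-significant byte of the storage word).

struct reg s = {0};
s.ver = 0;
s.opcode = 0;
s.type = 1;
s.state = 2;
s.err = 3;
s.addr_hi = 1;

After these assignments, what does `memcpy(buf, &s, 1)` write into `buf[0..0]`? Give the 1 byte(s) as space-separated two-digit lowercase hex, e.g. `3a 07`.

[0+:1] ver=0 & 0x1 = 0x0; word=0x00
[1+:1] opcode=0 & 0x1 = 0x0; word=0x00
[2+:1] type=1 & 0x1 = 0x1; word=0x04
[3+:2] state=2 & 0x3 = 0x2; word=0x14
[5+:2] err=3 & 0x3 = 0x3; word=0x74
[7+:1] addr_hi=1 & 0x1 = 0x1; word=0xf4
word = 0xf4 → little-endian bytes:
  [0]=0xf4

f4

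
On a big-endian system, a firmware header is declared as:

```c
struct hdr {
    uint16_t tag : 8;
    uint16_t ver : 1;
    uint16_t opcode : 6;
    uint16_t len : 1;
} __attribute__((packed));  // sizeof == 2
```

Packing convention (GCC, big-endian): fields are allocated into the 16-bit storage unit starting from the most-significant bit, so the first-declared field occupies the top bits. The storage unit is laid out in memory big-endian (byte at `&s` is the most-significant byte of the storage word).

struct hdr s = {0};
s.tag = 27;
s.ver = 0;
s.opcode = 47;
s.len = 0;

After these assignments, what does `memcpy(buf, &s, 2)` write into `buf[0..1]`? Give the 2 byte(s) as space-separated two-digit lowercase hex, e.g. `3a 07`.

1b 5e

tag (8b) val=27 bits=0x1b at bit 8: 0x1b00
ver (1b) val=0 bits=0x0 at bit 7: 0x1b00
opcode (6b) val=47 bits=0x2f at bit 1: 0x1b5e
len (1b) val=0 bits=0x0 at bit 0: 0x1b5e
word = 0x1b5e → big-endian bytes:
  [0]=0x1b  [1]=0x5e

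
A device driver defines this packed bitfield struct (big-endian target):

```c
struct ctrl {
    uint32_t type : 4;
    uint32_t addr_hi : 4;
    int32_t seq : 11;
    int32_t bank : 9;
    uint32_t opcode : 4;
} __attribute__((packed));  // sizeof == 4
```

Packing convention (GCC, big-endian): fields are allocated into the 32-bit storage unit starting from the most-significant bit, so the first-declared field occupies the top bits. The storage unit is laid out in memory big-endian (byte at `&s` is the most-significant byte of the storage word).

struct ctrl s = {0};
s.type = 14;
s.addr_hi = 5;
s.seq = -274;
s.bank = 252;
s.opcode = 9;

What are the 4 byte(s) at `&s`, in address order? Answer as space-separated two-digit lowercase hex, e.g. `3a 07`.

e5 dd cf c9

[28+:4] type=14 & 0xf = 0xe; word=0xe0000000
[24+:4] addr_hi=5 & 0xf = 0x5; word=0xe5000000
[13+:11] seq=-274 & 0x7ff = 0x6ee; word=0xe5ddc000
[4+:9] bank=252 & 0x1ff = 0xfc; word=0xe5ddcfc0
[0+:4] opcode=9 & 0xf = 0x9; word=0xe5ddcfc9
word = 0xe5ddcfc9 → big-endian bytes:
  [0]=0xe5  [1]=0xdd  [2]=0xcf  [3]=0xc9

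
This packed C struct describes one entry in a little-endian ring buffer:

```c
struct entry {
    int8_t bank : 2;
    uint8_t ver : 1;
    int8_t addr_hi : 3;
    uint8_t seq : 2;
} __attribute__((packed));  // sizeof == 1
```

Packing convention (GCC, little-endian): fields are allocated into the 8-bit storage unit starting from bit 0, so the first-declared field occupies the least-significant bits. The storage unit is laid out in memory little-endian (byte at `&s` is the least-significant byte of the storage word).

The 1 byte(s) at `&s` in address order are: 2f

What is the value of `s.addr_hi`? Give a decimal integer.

[0]=0x2f (little-endian) → word 0x2f
bank:2 @ bit 0 → (0x2f>>0)&0x3 = 0x3
ver:1 @ bit 2 → (0x2f>>2)&0x1 = 0x1
addr_hi:3 @ bit 3 → (0x2f>>3)&0x7 = 0x5  ←
seq:2 @ bit 6 → (0x2f>>6)&0x3 = 0x0
addr_hi signed 3b, MSB=1: 5 - 8 = -3

-3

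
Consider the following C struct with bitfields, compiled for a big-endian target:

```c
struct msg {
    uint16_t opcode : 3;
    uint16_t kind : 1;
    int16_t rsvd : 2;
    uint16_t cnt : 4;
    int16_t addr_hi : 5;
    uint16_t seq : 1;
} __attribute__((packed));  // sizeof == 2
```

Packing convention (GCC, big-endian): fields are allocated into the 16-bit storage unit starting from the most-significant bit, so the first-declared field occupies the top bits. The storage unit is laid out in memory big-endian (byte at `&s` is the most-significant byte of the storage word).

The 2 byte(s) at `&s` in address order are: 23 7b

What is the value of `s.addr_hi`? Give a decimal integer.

-3

[0]=0x23 [1]=0x7b (big-endian) → word 0x237b
opcode:3 @ bit 13 → (0x237b>>13)&0x7 = 0x1
kind:1 @ bit 12 → (0x237b>>12)&0x1 = 0x0
rsvd:2 @ bit 10 → (0x237b>>10)&0x3 = 0x0
cnt:4 @ bit 6 → (0x237b>>6)&0xf = 0xd
addr_hi:5 @ bit 1 → (0x237b>>1)&0x1f = 0x1d  ←
seq:1 @ bit 0 → (0x237b>>0)&0x1 = 0x1
addr_hi signed 5b, MSB=1: 29 - 32 = -3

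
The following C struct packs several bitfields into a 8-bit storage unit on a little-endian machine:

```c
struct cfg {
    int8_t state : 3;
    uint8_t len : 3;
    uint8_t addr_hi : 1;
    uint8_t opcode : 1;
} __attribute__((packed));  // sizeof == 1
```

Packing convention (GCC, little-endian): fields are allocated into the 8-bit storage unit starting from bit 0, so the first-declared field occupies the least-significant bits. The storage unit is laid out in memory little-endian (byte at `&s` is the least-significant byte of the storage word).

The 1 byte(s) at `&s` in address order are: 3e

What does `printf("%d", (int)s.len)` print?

[0]=0x3e (little-endian) → word 0x3e
state [0+:3] = (word>>0) & 0x7 = 6
len [3+:3] = (word>>3) & 0x7 = 7  ←
addr_hi [6+:1] = (word>>6) & 0x1 = 0
opcode [7+:1] = (word>>7) & 0x1 = 0

7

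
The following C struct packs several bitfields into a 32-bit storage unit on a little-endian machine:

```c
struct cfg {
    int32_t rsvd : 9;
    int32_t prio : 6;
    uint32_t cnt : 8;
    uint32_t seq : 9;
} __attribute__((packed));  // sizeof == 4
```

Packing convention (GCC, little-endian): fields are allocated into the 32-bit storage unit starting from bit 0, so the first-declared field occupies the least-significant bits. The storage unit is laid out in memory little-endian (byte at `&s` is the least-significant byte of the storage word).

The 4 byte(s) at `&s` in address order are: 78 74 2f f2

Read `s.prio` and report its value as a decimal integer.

[0]=0x78 [1]=0x74 [2]=0x2f [3]=0xf2 (little-endian) → word 0xf22f7478
rsvd:9 @ bit 0 → (0xf22f7478>>0)&0x1ff = 0x78
prio:6 @ bit 9 → (0xf22f7478>>9)&0x3f = 0x3a  ←
cnt:8 @ bit 15 → (0xf22f7478>>15)&0xff = 0x5e
seq:9 @ bit 23 → (0xf22f7478>>23)&0x1ff = 0x1e4
prio signed 6b, MSB=1: 58 - 64 = -6

-6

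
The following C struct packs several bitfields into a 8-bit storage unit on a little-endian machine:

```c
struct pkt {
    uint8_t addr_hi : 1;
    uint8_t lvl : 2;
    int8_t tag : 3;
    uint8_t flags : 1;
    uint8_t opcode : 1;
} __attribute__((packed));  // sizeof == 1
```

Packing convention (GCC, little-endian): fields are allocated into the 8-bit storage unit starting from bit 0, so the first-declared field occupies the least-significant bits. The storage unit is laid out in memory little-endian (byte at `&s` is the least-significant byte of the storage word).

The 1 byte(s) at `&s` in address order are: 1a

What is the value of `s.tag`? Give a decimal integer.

3

[0]=0x1a (little-endian) → word 0x1a
addr_hi [0+:1] = (word>>0) & 0x1 = 0
lvl [1+:2] = (word>>1) & 0x3 = 1
tag [3+:3] = (word>>3) & 0x7 = 3  ←
flags [6+:1] = (word>>6) & 0x1 = 0
opcode [7+:1] = (word>>7) & 0x1 = 0
tag signed 3b, MSB=0: value = 3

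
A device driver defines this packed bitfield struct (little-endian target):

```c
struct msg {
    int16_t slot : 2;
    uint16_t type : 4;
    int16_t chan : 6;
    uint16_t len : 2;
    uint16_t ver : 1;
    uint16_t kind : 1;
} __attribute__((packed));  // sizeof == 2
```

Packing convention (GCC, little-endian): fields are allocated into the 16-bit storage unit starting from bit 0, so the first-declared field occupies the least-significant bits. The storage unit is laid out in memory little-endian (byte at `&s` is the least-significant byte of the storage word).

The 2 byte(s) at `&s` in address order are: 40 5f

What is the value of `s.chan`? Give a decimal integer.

[0]=0x40 [1]=0x5f (little-endian) → word 0x5f40
slot [0+:2] = (word>>0) & 0x3 = 0
type [2+:4] = (word>>2) & 0xf = 0
chan [6+:6] = (word>>6) & 0x3f = 61  ←
len [12+:2] = (word>>12) & 0x3 = 1
ver [14+:1] = (word>>14) & 0x1 = 1
kind [15+:1] = (word>>15) & 0x1 = 0
chan signed 6b, MSB=1: 61 - 64 = -3

-3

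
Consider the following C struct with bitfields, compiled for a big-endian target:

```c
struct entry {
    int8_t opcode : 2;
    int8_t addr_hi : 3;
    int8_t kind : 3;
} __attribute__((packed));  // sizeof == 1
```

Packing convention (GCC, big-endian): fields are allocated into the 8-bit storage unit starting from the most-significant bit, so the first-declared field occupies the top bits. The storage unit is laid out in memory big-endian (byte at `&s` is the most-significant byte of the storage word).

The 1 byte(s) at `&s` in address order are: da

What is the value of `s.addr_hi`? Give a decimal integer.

3

[0]=0xda (big-endian) → word 0xda
opcode [6+:2] = (word>>6) & 0x3 = 3
addr_hi [3+:3] = (word>>3) & 0x7 = 3  ←
kind [0+:3] = (word>>0) & 0x7 = 2
addr_hi signed 3b, MSB=0: value = 3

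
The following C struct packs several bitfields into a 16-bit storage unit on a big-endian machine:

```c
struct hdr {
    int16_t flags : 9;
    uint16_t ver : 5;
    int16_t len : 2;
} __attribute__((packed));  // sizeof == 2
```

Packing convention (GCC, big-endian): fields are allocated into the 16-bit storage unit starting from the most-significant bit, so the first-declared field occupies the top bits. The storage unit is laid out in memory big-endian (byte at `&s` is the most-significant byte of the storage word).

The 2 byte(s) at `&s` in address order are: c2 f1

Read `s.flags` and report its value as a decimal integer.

[0]=0xc2 [1]=0xf1 (big-endian) → word 0xc2f1
flags [7+:9] = (word>>7) & 0x1ff = 389  ←
ver [2+:5] = (word>>2) & 0x1f = 28
len [0+:2] = (word>>0) & 0x3 = 1
flags signed 9b, MSB=1: 389 - 512 = -123

-123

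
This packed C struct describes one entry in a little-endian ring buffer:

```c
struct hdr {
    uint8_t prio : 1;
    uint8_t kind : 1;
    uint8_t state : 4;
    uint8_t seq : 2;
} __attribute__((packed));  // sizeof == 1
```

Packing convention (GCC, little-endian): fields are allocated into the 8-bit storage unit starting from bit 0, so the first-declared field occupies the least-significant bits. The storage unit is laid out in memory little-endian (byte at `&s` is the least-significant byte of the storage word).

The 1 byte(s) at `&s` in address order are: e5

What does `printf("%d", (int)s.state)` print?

[0]=0xe5 (little-endian) → word 0xe5
prio [0+:1] = (word>>0) & 0x1 = 1
kind [1+:1] = (word>>1) & 0x1 = 0
state [2+:4] = (word>>2) & 0xf = 9  ←
seq [6+:2] = (word>>6) & 0x3 = 3

9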